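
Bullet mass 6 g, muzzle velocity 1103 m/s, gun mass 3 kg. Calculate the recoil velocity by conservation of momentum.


v_recoil = m_p * v_p / m_gun = 0.006 * 1103 / 3 = 2.206 m/s

2.206 m/s


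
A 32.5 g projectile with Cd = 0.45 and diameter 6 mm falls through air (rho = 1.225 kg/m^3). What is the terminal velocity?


A = pi*(d/2)^2 = pi*(6/2000)^2 = 2.82743e-05 m^2
vt = sqrt(2mg/(Cd*rho*A)) = sqrt(2*0.0325*9.81/(0.45 * 1.225 * 2.82743e-05)) = 202.3 m/s

202.3 m/s


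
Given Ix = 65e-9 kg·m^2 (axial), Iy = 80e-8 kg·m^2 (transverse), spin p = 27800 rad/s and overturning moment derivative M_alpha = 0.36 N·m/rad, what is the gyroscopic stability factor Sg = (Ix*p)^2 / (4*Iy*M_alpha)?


Sg = Ix^2 * p^2 / (4 * Iy * M_alpha) = (65e-9)^2 * 27800^2 / (4 * 80e-8 * 0.36) = 2.834

2.834


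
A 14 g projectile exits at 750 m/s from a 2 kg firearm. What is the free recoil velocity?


v_recoil = m_p * v_p / m_gun = 0.014 * 750 / 2 = 5.25 m/s

5.25 m/s


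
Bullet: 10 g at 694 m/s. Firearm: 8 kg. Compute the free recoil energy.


v_r = m_p*v_p/m_gun = 0.01*694/8 = 0.8675 m/s, E_r = 0.5*m_gun*v_r^2 = 0.5*8*0.8675^2 = 3.01 J

3.01 J


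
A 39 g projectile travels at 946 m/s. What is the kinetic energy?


E = 0.5*m*v^2 = 0.5*0.039*946^2 = 17451 J

17451 J


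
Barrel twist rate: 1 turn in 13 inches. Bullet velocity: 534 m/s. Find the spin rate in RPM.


twist_m = 13*0.0254 = 0.3302 m
spin = v/twist = 534/0.3302 = 1617.202 rev/s
RPM = spin*60 = 1617.202*60 ≈ 97032 RPM

97032 RPM


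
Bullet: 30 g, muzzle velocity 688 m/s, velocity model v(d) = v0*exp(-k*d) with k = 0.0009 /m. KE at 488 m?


v = v0*exp(-k*d) = 688*exp(-0.0009*488) = 443.452 m/s
E = 0.5*m*v^2 = 0.5*0.03*443.452^2 = 2950 J

2950 J


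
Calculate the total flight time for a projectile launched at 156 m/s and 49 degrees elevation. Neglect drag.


T = 2*v0*sin(theta)/g = 2*156*sin(49°)/9.81 = 24 s

24 s


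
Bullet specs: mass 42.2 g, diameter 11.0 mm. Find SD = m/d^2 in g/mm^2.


SD = m/d^2 = 42.2/11.0^2 = 0.3488 g/mm^2

0.3488 g/mm^2


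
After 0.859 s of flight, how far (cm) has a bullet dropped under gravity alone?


drop = 0.5*g*t^2 = 0.5*9.81*0.859^2 = 3.61931 m ≈ 361.9 cm

361.9 cm


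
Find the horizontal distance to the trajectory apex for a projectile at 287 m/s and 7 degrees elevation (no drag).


R = v0^2*sin(2*theta)/g = 287^2*sin(2*7°)/9.81 = 2031.28 m
apex_dist = R/2 = 2031.28/2 = 1016 m

1016 m


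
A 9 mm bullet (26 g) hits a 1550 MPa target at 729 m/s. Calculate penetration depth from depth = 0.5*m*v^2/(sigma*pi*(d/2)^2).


A = pi*(d/2)^2 = pi*(9/2)^2 = 63.6173 mm^2
E = 0.5*m*v^2 = 0.5*0.026*729^2 = 6908.73 J
depth = E/(sigma*A) = 6908.73 J / (1550 MPa * 63.6173 mm^2) = 6908.73/(1550 * 63.6173) m = 0.0700635 m ≈ 70.06 mm

70.06 mm


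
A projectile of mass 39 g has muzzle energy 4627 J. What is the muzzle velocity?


v = sqrt(2*E/m) = sqrt(2*4627/0.039) = 487.1 m/s

487.1 m/s


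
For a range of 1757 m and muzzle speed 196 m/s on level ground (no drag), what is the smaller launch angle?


sin(2*theta) = R*g/v0^2 = 1757*9.81/196^2 = 0.448672, theta = arcsin(0.448672)/2 = 13.33°

13.33 degrees


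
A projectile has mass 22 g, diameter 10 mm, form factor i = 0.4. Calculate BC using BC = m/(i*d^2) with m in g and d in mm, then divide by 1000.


BC = m/(i*d^2*1000) = 22/(0.4 * 10^2 * 1000) = 0.00055

0.00055


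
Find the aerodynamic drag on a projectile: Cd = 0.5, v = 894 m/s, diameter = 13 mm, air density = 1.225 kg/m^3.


A = pi*(d/2)^2 = pi*(13/2000)^2 = 1.32732e-04 m^2
Fd = 0.5*Cd*rho*A*v^2 = 0.5*0.5*1.225*1.32732e-04*894^2 = 32.49 N

32.49 N


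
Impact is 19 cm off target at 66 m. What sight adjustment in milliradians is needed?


1 mrad subtends 1 cm per 10 m of range, so adj = error_cm / (dist_m / 10) = 19 / (66/10) = 2.879 mrad

2.879 mrad


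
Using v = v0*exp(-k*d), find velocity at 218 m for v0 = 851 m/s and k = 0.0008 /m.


v = v0*exp(-k*d) = 851*exp(-0.0008*218) = 714.8 m/s

714.8 m/s


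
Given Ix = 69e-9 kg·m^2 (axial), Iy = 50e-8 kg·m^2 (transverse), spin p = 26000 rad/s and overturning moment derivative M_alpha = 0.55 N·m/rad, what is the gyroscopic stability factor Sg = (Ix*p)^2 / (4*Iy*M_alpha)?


Sg = Ix^2 * p^2 / (4 * Iy * M_alpha) = (69e-9)^2 * 26000^2 / (4 * 50e-8 * 0.55) = 2.926

2.926


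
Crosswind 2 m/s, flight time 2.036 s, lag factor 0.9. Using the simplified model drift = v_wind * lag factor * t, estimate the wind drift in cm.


drift = v_wind * lag * t = 2 * 0.9 * 2.036 = 3.6648 m ≈ 366.5 cm

366.5 cm


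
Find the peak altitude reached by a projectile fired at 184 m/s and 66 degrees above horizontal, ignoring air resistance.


H = (v0*sin(theta))^2 / (2g) = (184*sin(66°))^2 / (2*9.81) = 1440 m

1440 m


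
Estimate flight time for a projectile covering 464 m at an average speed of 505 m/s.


t = d/v = 464/505 = 0.9188 s

0.9188 s


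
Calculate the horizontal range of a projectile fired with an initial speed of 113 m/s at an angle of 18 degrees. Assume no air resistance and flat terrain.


R = v0^2 * sin(2*theta) / g = 113^2 * sin(2*18°) / 9.81 = 765.1 m

765.1 m


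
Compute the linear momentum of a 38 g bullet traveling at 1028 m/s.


p = m*v = 0.038*1028 = 39.06 kg·m/s

39.06 kg·m/s


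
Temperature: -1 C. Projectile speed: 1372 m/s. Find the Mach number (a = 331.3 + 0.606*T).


a = 331.3 + 0.606*(-1) = 330.694 m/s
M = v/a = 1372/330.694 = 4.149

4.149


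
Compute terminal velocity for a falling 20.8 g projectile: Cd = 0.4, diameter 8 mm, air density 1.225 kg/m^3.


A = pi*(d/2)^2 = pi*(8/2000)^2 = 5.02655e-05 m^2
vt = sqrt(2mg/(Cd*rho*A)) = sqrt(2*0.0208*9.81/(0.4 * 1.225 * 5.02655e-05)) = 128.7 m/s

128.7 m/s


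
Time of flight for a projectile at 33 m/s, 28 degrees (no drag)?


T = 2*v0*sin(theta)/g = 2*33*sin(28°)/9.81 = 3.159 s

3.159 s


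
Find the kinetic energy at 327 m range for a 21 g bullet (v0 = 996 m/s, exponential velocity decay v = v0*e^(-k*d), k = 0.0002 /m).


v = v0*exp(-k*d) = 996*exp(-0.0002*327) = 932.946 m/s
E = 0.5*m*v^2 = 0.5*0.021*932.946^2 = 9139 J

9139 J


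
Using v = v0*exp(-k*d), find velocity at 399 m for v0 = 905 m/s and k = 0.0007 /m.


v = v0*exp(-k*d) = 905*exp(-0.0007*399) = 684.5 m/s

684.5 m/s


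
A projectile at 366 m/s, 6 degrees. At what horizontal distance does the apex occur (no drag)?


R = v0^2*sin(2*theta)/g = 366^2*sin(2*6°)/9.81 = 2839.04 m
apex_dist = R/2 = 2839.04/2 = 1420 m

1420 m


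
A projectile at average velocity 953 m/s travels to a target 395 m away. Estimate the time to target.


t = d/v = 395/953 = 0.4145 s

0.4145 s


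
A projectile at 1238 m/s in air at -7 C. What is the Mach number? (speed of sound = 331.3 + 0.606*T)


a = 331.3 + 0.606*(-7) = 327.058 m/s
M = v/a = 1238/327.058 = 3.785

3.785


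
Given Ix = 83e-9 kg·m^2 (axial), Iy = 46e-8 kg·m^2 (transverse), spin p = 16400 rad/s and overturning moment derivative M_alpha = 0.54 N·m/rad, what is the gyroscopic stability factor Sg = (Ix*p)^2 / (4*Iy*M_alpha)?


Sg = Ix^2 * p^2 / (4 * Iy * M_alpha) = (83e-9)^2 * 16400^2 / (4 * 46e-8 * 0.54) = 1.865

1.865


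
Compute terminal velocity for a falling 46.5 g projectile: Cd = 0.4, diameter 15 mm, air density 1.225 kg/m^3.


A = pi*(d/2)^2 = pi*(15/2000)^2 = 1.76715e-04 m^2
vt = sqrt(2mg/(Cd*rho*A)) = sqrt(2*0.0465*9.81/(0.4 * 1.225 * 1.76715e-04)) = 102.6 m/s

102.6 m/s


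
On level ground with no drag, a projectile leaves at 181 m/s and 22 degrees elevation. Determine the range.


R = v0^2 * sin(2*theta) / g = 181^2 * sin(2*22°) / 9.81 = 2320 m

2320 m


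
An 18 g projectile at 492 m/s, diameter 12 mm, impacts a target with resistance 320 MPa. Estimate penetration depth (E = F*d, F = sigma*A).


A = pi*(d/2)^2 = pi*(12/2)^2 = 113.097 mm^2
E = 0.5*m*v^2 = 0.5*0.018*492^2 = 2178.58 J
depth = E/(sigma*A) = 2178.58 J / (320 MPa * 113.097 mm^2) = 2178.58/(320 * 113.097) m = 0.0601964 m ≈ 60.2 mm

60.2 mm


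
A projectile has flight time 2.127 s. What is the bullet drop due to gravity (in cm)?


drop = 0.5*g*t^2 = 0.5*9.81*2.127^2 = 22.1909 m ≈ 2219 cm

2219 cm


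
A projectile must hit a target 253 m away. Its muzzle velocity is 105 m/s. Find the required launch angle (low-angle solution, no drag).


sin(2*theta) = R*g/v0^2 = 253*9.81/105^2 = 0.225118, theta = arcsin(0.225118)/2 = 6.505°

6.505 degrees


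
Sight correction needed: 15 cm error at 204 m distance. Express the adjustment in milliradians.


1 mrad subtends 1 cm per 10 m of range, so adj = error_cm / (dist_m / 10) = 15 / (204/10) = 0.7353 mrad

0.7353 mrad


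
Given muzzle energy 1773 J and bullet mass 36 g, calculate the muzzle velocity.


v = sqrt(2*E/m) = sqrt(2*1773/0.036) = 313.8 m/s

313.8 m/s


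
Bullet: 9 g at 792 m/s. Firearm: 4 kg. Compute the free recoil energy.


v_r = m_p*v_p/m_gun = 0.009*792/4 = 1.782 m/s, E_r = 0.5*m_gun*v_r^2 = 0.5*4*1.782^2 = 6.351 J

6.351 J


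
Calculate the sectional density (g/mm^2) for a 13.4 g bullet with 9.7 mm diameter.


SD = m/d^2 = 13.4/9.7^2 = 0.1424 g/mm^2

0.1424 g/mm^2


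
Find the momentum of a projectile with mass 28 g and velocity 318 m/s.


p = m*v = 0.028*318 = 8.904 kg·m/s

8.904 kg·m/s


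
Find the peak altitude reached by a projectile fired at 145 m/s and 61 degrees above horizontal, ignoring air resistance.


H = (v0*sin(theta))^2 / (2g) = (145*sin(61°))^2 / (2*9.81) = 819.7 m

819.7 m


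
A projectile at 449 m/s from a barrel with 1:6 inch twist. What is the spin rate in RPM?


twist_m = 6*0.0254 = 0.1524 m
spin = v/twist = 449/0.1524 = 2946.194 rev/s
RPM = spin*60 = 2946.194*60 ≈ 176772 RPM

176772 RPM


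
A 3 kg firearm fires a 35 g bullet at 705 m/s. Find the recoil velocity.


v_recoil = m_p * v_p / m_gun = 0.035 * 705 / 3 = 8.225 m/s

8.225 m/s


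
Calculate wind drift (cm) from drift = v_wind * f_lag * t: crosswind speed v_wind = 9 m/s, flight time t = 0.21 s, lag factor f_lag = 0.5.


drift = v_wind * lag * t = 9 * 0.5 * 0.21 = 0.945 m ≈ 94.5 cm

94.5 cm


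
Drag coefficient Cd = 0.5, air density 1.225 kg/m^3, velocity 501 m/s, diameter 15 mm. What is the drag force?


A = pi*(d/2)^2 = pi*(15/2000)^2 = 1.76715e-04 m^2
Fd = 0.5*Cd*rho*A*v^2 = 0.5*0.5*1.225*1.76715e-04*501^2 = 13.58 N

13.58 N


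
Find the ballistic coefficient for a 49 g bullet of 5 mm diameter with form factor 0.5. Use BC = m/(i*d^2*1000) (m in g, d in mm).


BC = m/(i*d^2*1000) = 49/(0.5 * 5^2 * 1000) = 0.00392

0.00392


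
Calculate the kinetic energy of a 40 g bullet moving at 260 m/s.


E = 0.5*m*v^2 = 0.5*0.04*260^2 = 1352 J

1352 J


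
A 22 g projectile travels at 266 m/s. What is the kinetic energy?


E = 0.5*m*v^2 = 0.5*0.022*266^2 = 778.3 J

778.3 J


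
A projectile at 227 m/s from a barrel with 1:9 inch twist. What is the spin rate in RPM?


twist_m = 9*0.0254 = 0.2286 m
spin = v/twist = 227/0.2286 = 993.0009 rev/s
RPM = spin*60 = 993.0009*60 ≈ 59580 RPM

59580 RPM


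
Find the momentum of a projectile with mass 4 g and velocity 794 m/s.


p = m*v = 0.004*794 = 3.176 kg·m/s

3.176 kg·m/s


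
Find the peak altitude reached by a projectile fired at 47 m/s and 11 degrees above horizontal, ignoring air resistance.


H = (v0*sin(theta))^2 / (2g) = (47*sin(11°))^2 / (2*9.81) = 4.099 m

4.099 m


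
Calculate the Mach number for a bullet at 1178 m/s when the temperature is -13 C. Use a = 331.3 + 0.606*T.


a = 331.3 + 0.606*(-13) = 323.422 m/s
M = v/a = 1178/323.422 = 3.642

3.642


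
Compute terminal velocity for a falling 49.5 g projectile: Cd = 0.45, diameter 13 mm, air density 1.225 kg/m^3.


A = pi*(d/2)^2 = pi*(13/2000)^2 = 1.32732e-04 m^2
vt = sqrt(2mg/(Cd*rho*A)) = sqrt(2*0.0495*9.81/(0.45 * 1.225 * 1.32732e-04)) = 115.2 m/s

115.2 m/s


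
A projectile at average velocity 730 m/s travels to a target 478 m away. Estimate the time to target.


t = d/v = 478/730 = 0.6548 s

0.6548 s


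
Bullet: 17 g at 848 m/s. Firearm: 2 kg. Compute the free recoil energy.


v_r = m_p*v_p/m_gun = 0.017*848/2 = 7.208 m/s, E_r = 0.5*m_gun*v_r^2 = 0.5*2*7.208^2 = 51.96 J

51.96 J


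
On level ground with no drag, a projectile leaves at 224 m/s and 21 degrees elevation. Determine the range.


R = v0^2 * sin(2*theta) / g = 224^2 * sin(2*21°) / 9.81 = 3422 m

3422 m


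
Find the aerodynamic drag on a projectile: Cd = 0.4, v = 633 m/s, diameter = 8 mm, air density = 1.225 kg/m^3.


A = pi*(d/2)^2 = pi*(8/2000)^2 = 5.02655e-05 m^2
Fd = 0.5*Cd*rho*A*v^2 = 0.5*0.4*1.225*5.02655e-05*633^2 = 4.935 N

4.935 N


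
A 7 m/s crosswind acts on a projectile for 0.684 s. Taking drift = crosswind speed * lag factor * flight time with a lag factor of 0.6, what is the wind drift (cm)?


drift = v_wind * lag * t = 7 * 0.6 * 0.684 = 2.8728 m ≈ 287.3 cm

287.3 cm


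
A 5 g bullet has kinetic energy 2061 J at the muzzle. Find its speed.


v = sqrt(2*E/m) = sqrt(2*2061/0.005) = 908 m/s

908 m/s


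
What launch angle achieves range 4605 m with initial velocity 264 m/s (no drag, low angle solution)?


sin(2*theta) = R*g/v0^2 = 4605*9.81/264^2 = 0.648173, theta = arcsin(0.648173)/2 = 20.2°

20.2 degrees


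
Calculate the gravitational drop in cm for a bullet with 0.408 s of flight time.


drop = 0.5*g*t^2 = 0.5*9.81*0.408^2 = 0.816506 m ≈ 81.65 cm

81.65 cm


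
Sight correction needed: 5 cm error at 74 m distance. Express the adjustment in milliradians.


1 mrad subtends 1 cm per 10 m of range, so adj = error_cm / (dist_m / 10) = 5 / (74/10) = 0.6757 mrad

0.6757 mrad


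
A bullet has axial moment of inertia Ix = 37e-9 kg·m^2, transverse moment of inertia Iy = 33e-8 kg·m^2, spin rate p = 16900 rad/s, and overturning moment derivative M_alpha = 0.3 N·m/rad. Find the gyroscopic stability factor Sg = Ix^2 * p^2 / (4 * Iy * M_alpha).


Sg = Ix^2 * p^2 / (4 * Iy * M_alpha) = (37e-9)^2 * 16900^2 / (4 * 33e-8 * 0.3) = 0.9874

0.9874


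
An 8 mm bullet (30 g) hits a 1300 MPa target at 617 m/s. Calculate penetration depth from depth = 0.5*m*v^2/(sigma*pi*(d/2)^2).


A = pi*(d/2)^2 = pi*(8/2)^2 = 50.2655 mm^2
E = 0.5*m*v^2 = 0.5*0.03*617^2 = 5710.34 J
depth = E/(sigma*A) = 5710.34 J / (1300 MPa * 50.2655 mm^2) = 5710.34/(1300 * 50.2655) m = 0.0873873 m ≈ 87.39 mm

87.39 mm


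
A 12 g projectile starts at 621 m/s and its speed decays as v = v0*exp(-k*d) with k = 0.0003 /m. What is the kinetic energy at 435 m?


v = v0*exp(-k*d) = 621*exp(-0.0003*435) = 545.025 m/s
E = 0.5*m*v^2 = 0.5*0.012*545.025^2 = 1782 J

1782 J


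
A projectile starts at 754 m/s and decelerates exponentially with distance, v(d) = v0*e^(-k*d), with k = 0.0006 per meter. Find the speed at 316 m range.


v = v0*exp(-k*d) = 754*exp(-0.0006*316) = 623.8 m/s

623.8 m/s


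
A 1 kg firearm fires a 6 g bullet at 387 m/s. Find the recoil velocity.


v_recoil = m_p * v_p / m_gun = 0.006 * 387 / 1 = 2.322 m/s

2.322 m/s


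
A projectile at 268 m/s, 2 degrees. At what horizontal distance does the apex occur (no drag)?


R = v0^2*sin(2*theta)/g = 268^2*sin(2*2°)/9.81 = 510.723 m
apex_dist = R/2 = 510.723/2 = 255.4 m

255.4 m


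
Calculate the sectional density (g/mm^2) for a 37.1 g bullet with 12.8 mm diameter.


SD = m/d^2 = 37.1/12.8^2 = 0.2264 g/mm^2

0.2264 g/mm^2


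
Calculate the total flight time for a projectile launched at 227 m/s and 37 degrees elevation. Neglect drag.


T = 2*v0*sin(theta)/g = 2*227*sin(37°)/9.81 = 27.85 s

27.85 s


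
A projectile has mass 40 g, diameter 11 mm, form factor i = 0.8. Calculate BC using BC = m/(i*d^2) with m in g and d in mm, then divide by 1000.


BC = m/(i*d^2*1000) = 40/(0.8 * 11^2 * 1000) = 0.0004132

0.0004132


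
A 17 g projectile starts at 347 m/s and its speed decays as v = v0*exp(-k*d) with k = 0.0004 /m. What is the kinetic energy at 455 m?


v = v0*exp(-k*d) = 347*exp(-0.0004*455) = 289.26 m/s
E = 0.5*m*v^2 = 0.5*0.017*289.26^2 = 711.2 J

711.2 J


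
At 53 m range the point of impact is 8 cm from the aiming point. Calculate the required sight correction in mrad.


1 mrad subtends 1 cm per 10 m of range, so adj = error_cm / (dist_m / 10) = 8 / (53/10) = 1.509 mrad

1.509 mrad


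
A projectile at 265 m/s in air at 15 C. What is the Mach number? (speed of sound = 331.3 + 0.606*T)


a = 331.3 + 0.606*(15) = 340.39 m/s
M = v/a = 265/340.39 = 0.7785

0.7785


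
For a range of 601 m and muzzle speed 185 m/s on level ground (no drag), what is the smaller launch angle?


sin(2*theta) = R*g/v0^2 = 601*9.81/185^2 = 0.172266, theta = arcsin(0.172266)/2 = 4.96°

4.96 degrees


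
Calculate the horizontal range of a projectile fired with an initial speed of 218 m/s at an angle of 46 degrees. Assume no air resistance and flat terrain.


R = v0^2 * sin(2*theta) / g = 218^2 * sin(2*46°) / 9.81 = 4841 m

4841 m


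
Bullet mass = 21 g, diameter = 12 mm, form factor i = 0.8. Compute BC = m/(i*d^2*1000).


BC = m/(i*d^2*1000) = 21/(0.8 * 12^2 * 1000) = 0.0001823

0.0001823


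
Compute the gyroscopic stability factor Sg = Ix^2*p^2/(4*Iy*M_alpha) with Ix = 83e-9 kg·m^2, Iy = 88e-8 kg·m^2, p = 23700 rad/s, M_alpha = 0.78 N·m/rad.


Sg = Ix^2 * p^2 / (4 * Iy * M_alpha) = (83e-9)^2 * 23700^2 / (4 * 88e-8 * 0.78) = 1.409

1.409


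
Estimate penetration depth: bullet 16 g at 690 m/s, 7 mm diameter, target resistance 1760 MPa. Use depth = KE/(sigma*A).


A = pi*(d/2)^2 = pi*(7/2)^2 = 38.4845 mm^2
E = 0.5*m*v^2 = 0.5*0.016*690^2 = 3808.8 J
depth = E/(sigma*A) = 3808.8 J / (1760 MPa * 38.4845 mm^2) = 3808.8/(1760 * 38.4845) m = 0.0562328 m ≈ 56.23 mm

56.23 mm


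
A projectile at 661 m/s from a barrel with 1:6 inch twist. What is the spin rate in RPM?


twist_m = 6*0.0254 = 0.1524 m
spin = v/twist = 661/0.1524 = 4337.27 rev/s
RPM = spin*60 = 4337.27*60 ≈ 260236 RPM

260236 RPM


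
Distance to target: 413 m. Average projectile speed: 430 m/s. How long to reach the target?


t = d/v = 413/430 = 0.9605 s

0.9605 s


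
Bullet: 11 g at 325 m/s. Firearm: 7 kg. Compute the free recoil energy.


v_r = m_p*v_p/m_gun = 0.011*325/7 = 0.510714 m/s, E_r = 0.5*m_gun*v_r^2 = 0.5*7*0.510714^2 = 0.9129 J

0.9129 J


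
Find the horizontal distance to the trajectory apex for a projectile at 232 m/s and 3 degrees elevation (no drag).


R = v0^2*sin(2*theta)/g = 232^2*sin(2*3°)/9.81 = 573.511 m
apex_dist = R/2 = 573.511/2 = 286.8 m

286.8 m


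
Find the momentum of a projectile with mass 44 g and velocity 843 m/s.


p = m*v = 0.044*843 = 37.09 kg·m/s

37.09 kg·m/s


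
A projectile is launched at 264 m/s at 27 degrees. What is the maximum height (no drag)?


H = (v0*sin(theta))^2 / (2g) = (264*sin(27°))^2 / (2*9.81) = 732.2 m

732.2 m


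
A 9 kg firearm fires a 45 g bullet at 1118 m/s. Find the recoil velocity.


v_recoil = m_p * v_p / m_gun = 0.045 * 1118 / 9 = 5.59 m/s

5.59 m/s


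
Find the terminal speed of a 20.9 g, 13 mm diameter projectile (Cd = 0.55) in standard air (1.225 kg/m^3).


A = pi*(d/2)^2 = pi*(13/2000)^2 = 1.32732e-04 m^2
vt = sqrt(2mg/(Cd*rho*A)) = sqrt(2*0.0209*9.81/(0.55 * 1.225 * 1.32732e-04)) = 67.72 m/s

67.72 m/s


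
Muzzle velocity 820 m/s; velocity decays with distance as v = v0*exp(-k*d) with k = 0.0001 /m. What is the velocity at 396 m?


v = v0*exp(-k*d) = 820*exp(-0.0001*396) = 788.2 m/s

788.2 m/s


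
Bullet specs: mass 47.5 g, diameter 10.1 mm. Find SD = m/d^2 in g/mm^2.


SD = m/d^2 = 47.5/10.1^2 = 0.4656 g/mm^2

0.4656 g/mm^2


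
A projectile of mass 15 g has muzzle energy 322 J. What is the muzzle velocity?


v = sqrt(2*E/m) = sqrt(2*322/0.015) = 207.2 m/s

207.2 m/s


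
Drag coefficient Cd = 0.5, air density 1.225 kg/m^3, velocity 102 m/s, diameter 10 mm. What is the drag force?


A = pi*(d/2)^2 = pi*(10/2000)^2 = 7.85398e-05 m^2
Fd = 0.5*Cd*rho*A*v^2 = 0.5*0.5*1.225*7.85398e-05*102^2 = 0.2502 N

0.2502 N


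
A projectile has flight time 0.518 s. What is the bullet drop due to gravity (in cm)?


drop = 0.5*g*t^2 = 0.5*9.81*0.518^2 = 1.31613 m ≈ 131.6 cm

131.6 cm


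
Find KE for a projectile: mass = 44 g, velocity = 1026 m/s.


E = 0.5*m*v^2 = 0.5*0.044*1026^2 = 23159 J

23159 J


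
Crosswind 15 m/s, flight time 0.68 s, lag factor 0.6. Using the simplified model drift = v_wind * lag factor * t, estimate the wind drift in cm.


drift = v_wind * lag * t = 15 * 0.6 * 0.68 = 6.12 m ≈ 612 cm

612 cm


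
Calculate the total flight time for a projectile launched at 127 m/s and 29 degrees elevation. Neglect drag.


T = 2*v0*sin(theta)/g = 2*127*sin(29°)/9.81 = 12.55 s

12.55 s


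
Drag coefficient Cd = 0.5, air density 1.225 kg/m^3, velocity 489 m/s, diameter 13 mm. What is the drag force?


A = pi*(d/2)^2 = pi*(13/2000)^2 = 1.32732e-04 m^2
Fd = 0.5*Cd*rho*A*v^2 = 0.5*0.5*1.225*1.32732e-04*489^2 = 9.72 N

9.72 N


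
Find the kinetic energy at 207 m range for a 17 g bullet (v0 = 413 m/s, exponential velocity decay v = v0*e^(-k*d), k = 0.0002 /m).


v = v0*exp(-k*d) = 413*exp(-0.0002*207) = 396.251 m/s
E = 0.5*m*v^2 = 0.5*0.017*396.251^2 = 1335 J

1335 J


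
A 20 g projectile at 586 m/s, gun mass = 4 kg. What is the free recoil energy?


v_r = m_p*v_p/m_gun = 0.02*586/4 = 2.93 m/s, E_r = 0.5*m_gun*v_r^2 = 0.5*4*2.93^2 = 17.17 J

17.17 J


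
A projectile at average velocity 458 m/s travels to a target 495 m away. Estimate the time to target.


t = d/v = 495/458 = 1.081 s

1.081 s


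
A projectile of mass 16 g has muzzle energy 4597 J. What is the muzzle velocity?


v = sqrt(2*E/m) = sqrt(2*4597/0.016) = 758 m/s

758 m/s


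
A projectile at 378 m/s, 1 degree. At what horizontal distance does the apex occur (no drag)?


R = v0^2*sin(2*theta)/g = 378^2*sin(2*1°)/9.81 = 508.316 m
apex_dist = R/2 = 508.316/2 = 254.2 m

254.2 m


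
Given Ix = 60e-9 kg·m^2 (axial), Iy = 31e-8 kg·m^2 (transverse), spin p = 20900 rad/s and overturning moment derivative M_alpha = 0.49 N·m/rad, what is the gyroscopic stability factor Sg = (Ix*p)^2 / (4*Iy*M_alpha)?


Sg = Ix^2 * p^2 / (4 * Iy * M_alpha) = (60e-9)^2 * 20900^2 / (4 * 31e-8 * 0.49) = 2.588

2.588


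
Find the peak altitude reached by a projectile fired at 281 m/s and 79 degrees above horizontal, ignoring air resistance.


H = (v0*sin(theta))^2 / (2g) = (281*sin(79°))^2 / (2*9.81) = 3878 m

3878 m


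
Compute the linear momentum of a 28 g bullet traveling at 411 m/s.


p = m*v = 0.028*411 = 11.51 kg·m/s

11.51 kg·m/s


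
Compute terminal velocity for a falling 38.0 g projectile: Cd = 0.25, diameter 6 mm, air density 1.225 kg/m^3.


A = pi*(d/2)^2 = pi*(6/2000)^2 = 2.82743e-05 m^2
vt = sqrt(2mg/(Cd*rho*A)) = sqrt(2*0.038*9.81/(0.25 * 1.225 * 2.82743e-05)) = 293.4 m/s

293.4 m/s


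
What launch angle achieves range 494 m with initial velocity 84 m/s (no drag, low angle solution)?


sin(2*theta) = R*g/v0^2 = 494*9.81/84^2 = 0.686811, theta = arcsin(0.686811)/2 = 21.69°

21.69 degrees


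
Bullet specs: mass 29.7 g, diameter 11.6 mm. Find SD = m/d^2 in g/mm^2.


SD = m/d^2 = 29.7/11.6^2 = 0.2207 g/mm^2

0.2207 g/mm^2


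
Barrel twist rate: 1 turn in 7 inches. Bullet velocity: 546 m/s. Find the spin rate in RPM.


twist_m = 7*0.0254 = 0.1778 m
spin = v/twist = 546/0.1778 = 3070.866 rev/s
RPM = spin*60 = 3070.866*60 ≈ 184252 RPM

184252 RPM


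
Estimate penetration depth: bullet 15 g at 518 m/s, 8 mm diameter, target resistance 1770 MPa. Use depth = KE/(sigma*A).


A = pi*(d/2)^2 = pi*(8/2)^2 = 50.2655 mm^2
E = 0.5*m*v^2 = 0.5*0.015*518^2 = 2012.43 J
depth = E/(sigma*A) = 2012.43 J / (1770 MPa * 50.2655 mm^2) = 2012.43/(1770 * 50.2655) m = 0.0226192 m ≈ 22.62 mm

22.62 mm


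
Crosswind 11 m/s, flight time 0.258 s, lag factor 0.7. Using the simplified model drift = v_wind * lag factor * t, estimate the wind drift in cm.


drift = v_wind * lag * t = 11 * 0.7 * 0.258 = 1.9866 m ≈ 198.7 cm

198.7 cm


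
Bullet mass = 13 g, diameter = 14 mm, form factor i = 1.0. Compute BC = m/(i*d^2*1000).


BC = m/(i*d^2*1000) = 13/(1.0 * 14^2 * 1000) = 6.633e-05

6.633e-05


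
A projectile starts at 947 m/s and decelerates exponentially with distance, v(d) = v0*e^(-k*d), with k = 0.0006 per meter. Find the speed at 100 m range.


v = v0*exp(-k*d) = 947*exp(-0.0006*100) = 891.9 m/s

891.9 m/s


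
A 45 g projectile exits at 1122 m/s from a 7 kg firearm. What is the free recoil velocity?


v_recoil = m_p * v_p / m_gun = 0.045 * 1122 / 7 = 7.213 m/s

7.213 m/s


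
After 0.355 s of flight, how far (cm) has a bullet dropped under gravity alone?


drop = 0.5*g*t^2 = 0.5*9.81*0.355^2 = 0.618153 m ≈ 61.82 cm

61.82 cm


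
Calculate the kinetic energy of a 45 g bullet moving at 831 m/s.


E = 0.5*m*v^2 = 0.5*0.045*831^2 = 15538 J

15538 J


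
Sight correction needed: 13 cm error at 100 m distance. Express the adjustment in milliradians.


1 mrad subtends 1 cm per 10 m of range, so adj = error_cm / (dist_m / 10) = 13 / (100/10) = 1.3 mrad

1.3 mrad


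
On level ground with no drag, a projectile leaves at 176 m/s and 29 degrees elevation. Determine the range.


R = v0^2 * sin(2*theta) / g = 176^2 * sin(2*29°) / 9.81 = 2678 m

2678 m


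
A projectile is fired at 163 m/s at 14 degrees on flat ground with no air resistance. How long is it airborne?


T = 2*v0*sin(theta)/g = 2*163*sin(14°)/9.81 = 8.039 s

8.039 s


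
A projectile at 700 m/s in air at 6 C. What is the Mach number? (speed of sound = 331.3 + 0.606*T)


a = 331.3 + 0.606*(6) = 334.936 m/s
M = v/a = 700/334.936 = 2.09

2.09


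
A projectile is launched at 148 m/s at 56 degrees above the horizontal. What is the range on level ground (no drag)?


R = v0^2 * sin(2*theta) / g = 148^2 * sin(2*56°) / 9.81 = 2070 m

2070 m


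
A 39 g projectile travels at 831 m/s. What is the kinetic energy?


E = 0.5*m*v^2 = 0.5*0.039*831^2 = 13466 J

13466 J


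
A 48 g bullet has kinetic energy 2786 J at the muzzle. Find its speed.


v = sqrt(2*E/m) = sqrt(2*2786/0.048) = 340.7 m/s

340.7 m/s


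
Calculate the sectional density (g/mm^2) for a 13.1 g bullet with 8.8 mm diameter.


SD = m/d^2 = 13.1/8.8^2 = 0.1692 g/mm^2

0.1692 g/mm^2


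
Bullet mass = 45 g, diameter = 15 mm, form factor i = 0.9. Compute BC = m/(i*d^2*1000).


BC = m/(i*d^2*1000) = 45/(0.9 * 15^2 * 1000) = 0.0002222

0.0002222


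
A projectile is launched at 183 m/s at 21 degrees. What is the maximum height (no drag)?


H = (v0*sin(theta))^2 / (2g) = (183*sin(21°))^2 / (2*9.81) = 219.2 m

219.2 m


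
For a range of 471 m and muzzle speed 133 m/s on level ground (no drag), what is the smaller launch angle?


sin(2*theta) = R*g/v0^2 = 471*9.81/133^2 = 0.261208, theta = arcsin(0.261208)/2 = 7.571°

7.571 degrees


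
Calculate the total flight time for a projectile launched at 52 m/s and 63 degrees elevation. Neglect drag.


T = 2*v0*sin(theta)/g = 2*52*sin(63°)/9.81 = 9.446 s

9.446 s


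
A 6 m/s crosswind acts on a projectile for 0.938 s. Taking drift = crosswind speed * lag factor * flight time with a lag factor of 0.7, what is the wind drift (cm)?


drift = v_wind * lag * t = 6 * 0.7 * 0.938 = 3.9396 m ≈ 394 cm

394 cm


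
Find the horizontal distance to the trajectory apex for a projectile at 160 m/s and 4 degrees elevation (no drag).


R = v0^2*sin(2*theta)/g = 160^2*sin(2*4°)/9.81 = 363.184 m
apex_dist = R/2 = 363.184/2 = 181.6 m

181.6 m


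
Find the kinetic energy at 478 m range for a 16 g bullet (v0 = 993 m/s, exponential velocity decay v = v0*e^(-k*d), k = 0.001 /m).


v = v0*exp(-k*d) = 993*exp(-0.001*478) = 615.682 m/s
E = 0.5*m*v^2 = 0.5*0.016*615.682^2 = 3033 J

3033 J


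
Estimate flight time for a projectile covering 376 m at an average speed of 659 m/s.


t = d/v = 376/659 = 0.5706 s

0.5706 s


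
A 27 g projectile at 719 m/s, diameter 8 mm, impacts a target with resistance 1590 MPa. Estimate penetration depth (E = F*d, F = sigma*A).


A = pi*(d/2)^2 = pi*(8/2)^2 = 50.2655 mm^2
E = 0.5*m*v^2 = 0.5*0.027*719^2 = 6978.97 J
depth = E/(sigma*A) = 6978.97 J / (1590 MPa * 50.2655 mm^2) = 6978.97/(1590 * 50.2655) m = 0.0873222 m ≈ 87.32 mm

87.32 mm


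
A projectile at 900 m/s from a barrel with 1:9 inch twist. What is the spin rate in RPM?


twist_m = 9*0.0254 = 0.2286 m
spin = v/twist = 900/0.2286 = 3937.008 rev/s
RPM = spin*60 = 3937.008*60 ≈ 236220 RPM

236220 RPM


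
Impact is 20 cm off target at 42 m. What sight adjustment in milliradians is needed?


1 mrad subtends 1 cm per 10 m of range, so adj = error_cm / (dist_m / 10) = 20 / (42/10) = 4.762 mrad

4.762 mrad


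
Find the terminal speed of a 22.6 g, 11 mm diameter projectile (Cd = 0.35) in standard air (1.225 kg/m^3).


A = pi*(d/2)^2 = pi*(11/2000)^2 = 9.50332e-05 m^2
vt = sqrt(2mg/(Cd*rho*A)) = sqrt(2*0.0226*9.81/(0.35 * 1.225 * 9.50332e-05)) = 104.3 m/s

104.3 m/s


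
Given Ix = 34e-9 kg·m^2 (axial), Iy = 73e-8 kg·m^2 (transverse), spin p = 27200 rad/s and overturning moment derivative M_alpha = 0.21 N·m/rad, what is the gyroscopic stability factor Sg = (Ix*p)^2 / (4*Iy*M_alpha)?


Sg = Ix^2 * p^2 / (4 * Iy * M_alpha) = (34e-9)^2 * 27200^2 / (4 * 73e-8 * 0.21) = 1.395

1.395


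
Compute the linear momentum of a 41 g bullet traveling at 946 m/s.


p = m*v = 0.041*946 = 38.79 kg·m/s

38.79 kg·m/s


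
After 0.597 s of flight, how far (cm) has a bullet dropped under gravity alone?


drop = 0.5*g*t^2 = 0.5*9.81*0.597^2 = 1.74819 m ≈ 174.8 cm

174.8 cm


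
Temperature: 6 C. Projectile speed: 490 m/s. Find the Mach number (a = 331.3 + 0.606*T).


a = 331.3 + 0.606*(6) = 334.936 m/s
M = v/a = 490/334.936 = 1.463

1.463


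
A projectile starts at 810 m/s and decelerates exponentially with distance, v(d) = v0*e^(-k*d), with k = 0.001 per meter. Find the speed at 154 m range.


v = v0*exp(-k*d) = 810*exp(-0.001*154) = 694.4 m/s

694.4 m/s


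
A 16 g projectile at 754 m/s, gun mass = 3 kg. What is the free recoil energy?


v_r = m_p*v_p/m_gun = 0.016*754/3 = 4.02133 m/s, E_r = 0.5*m_gun*v_r^2 = 0.5*3*4.02133^2 = 24.26 J

24.26 J


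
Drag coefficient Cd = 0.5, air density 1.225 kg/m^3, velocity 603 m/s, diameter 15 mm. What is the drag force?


A = pi*(d/2)^2 = pi*(15/2000)^2 = 1.76715e-04 m^2
Fd = 0.5*Cd*rho*A*v^2 = 0.5*0.5*1.225*1.76715e-04*603^2 = 19.68 N

19.68 N


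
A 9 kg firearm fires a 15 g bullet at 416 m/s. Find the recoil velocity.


v_recoil = m_p * v_p / m_gun = 0.015 * 416 / 9 = 0.6933 m/s

0.6933 m/s


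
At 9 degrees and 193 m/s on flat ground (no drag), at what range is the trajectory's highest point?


R = v0^2*sin(2*theta)/g = 193^2*sin(2*9°)/9.81 = 1173.35 m
apex_dist = R/2 = 1173.35/2 = 586.7 m

586.7 m


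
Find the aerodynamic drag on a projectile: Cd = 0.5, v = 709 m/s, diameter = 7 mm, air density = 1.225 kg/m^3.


A = pi*(d/2)^2 = pi*(7/2000)^2 = 3.84845e-05 m^2
Fd = 0.5*Cd*rho*A*v^2 = 0.5*0.5*1.225*3.84845e-05*709^2 = 5.925 N

5.925 N


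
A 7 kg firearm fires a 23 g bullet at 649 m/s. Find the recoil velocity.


v_recoil = m_p * v_p / m_gun = 0.023 * 649 / 7 = 2.132 m/s

2.132 m/s


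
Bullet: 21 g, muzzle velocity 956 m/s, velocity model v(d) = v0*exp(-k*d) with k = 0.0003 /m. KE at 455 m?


v = v0*exp(-k*d) = 956*exp(-0.0003*455) = 834.02 m/s
E = 0.5*m*v^2 = 0.5*0.021*834.02^2 = 7304 J

7304 J


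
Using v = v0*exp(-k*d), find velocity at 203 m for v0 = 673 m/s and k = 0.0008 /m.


v = v0*exp(-k*d) = 673*exp(-0.0008*203) = 572.1 m/s

572.1 m/s


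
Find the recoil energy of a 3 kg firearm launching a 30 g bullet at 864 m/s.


v_r = m_p*v_p/m_gun = 0.03*864/3 = 8.64 m/s, E_r = 0.5*m_gun*v_r^2 = 0.5*3*8.64^2 = 112 J

112 J


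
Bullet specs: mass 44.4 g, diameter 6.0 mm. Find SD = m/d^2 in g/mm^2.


SD = m/d^2 = 44.4/6.0^2 = 1.233 g/mm^2

1.233 g/mm^2


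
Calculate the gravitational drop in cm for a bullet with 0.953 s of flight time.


drop = 0.5*g*t^2 = 0.5*9.81*0.953^2 = 4.45477 m ≈ 445.5 cm

445.5 cm


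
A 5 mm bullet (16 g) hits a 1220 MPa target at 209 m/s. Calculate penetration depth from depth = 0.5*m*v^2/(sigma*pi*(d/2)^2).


A = pi*(d/2)^2 = pi*(5/2)^2 = 19.635 mm^2
E = 0.5*m*v^2 = 0.5*0.016*209^2 = 349.448 J
depth = E/(sigma*A) = 349.448 J / (1220 MPa * 19.635 mm^2) = 349.448/(1220 * 19.635) m = 0.0145879 m ≈ 14.59 mm

14.59 mm


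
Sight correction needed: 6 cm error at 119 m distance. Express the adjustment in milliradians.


1 mrad subtends 1 cm per 10 m of range, so adj = error_cm / (dist_m / 10) = 6 / (119/10) = 0.5042 mrad

0.5042 mrad


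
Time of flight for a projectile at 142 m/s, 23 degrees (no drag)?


T = 2*v0*sin(theta)/g = 2*142*sin(23°)/9.81 = 11.31 s

11.31 s


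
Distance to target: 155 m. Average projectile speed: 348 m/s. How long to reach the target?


t = d/v = 155/348 = 0.4454 s

0.4454 s


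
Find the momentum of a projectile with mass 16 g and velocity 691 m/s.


p = m*v = 0.016*691 = 11.06 kg·m/s

11.06 kg·m/s


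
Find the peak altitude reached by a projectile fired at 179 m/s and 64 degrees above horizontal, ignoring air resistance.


H = (v0*sin(theta))^2 / (2g) = (179*sin(64°))^2 / (2*9.81) = 1319 m

1319 m


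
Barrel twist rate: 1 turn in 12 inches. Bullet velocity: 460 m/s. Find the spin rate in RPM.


twist_m = 12*0.0254 = 0.3048 m
spin = v/twist = 460/0.3048 = 1509.186 rev/s
RPM = spin*60 = 1509.186*60 ≈ 90551 RPM

90551 RPM


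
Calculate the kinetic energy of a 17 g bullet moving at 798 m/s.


E = 0.5*m*v^2 = 0.5*0.017*798^2 = 5413 J

5413 J


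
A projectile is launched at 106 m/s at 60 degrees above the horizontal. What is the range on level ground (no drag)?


R = v0^2 * sin(2*theta) / g = 106^2 * sin(2*60°) / 9.81 = 991.9 m

991.9 m


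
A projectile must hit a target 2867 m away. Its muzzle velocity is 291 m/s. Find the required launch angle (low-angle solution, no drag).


sin(2*theta) = R*g/v0^2 = 2867*9.81/291^2 = 0.332132, theta = arcsin(0.332132)/2 = 9.699°

9.699 degrees


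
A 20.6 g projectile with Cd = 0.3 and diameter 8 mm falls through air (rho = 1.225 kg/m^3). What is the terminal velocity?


A = pi*(d/2)^2 = pi*(8/2000)^2 = 5.02655e-05 m^2
vt = sqrt(2mg/(Cd*rho*A)) = sqrt(2*0.0206*9.81/(0.3 * 1.225 * 5.02655e-05)) = 147.9 m/s

147.9 m/s


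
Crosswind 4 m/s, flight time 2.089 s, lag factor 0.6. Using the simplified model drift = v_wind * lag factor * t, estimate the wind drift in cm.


drift = v_wind * lag * t = 4 * 0.6 * 2.089 = 5.0136 m ≈ 501.4 cm

501.4 cm


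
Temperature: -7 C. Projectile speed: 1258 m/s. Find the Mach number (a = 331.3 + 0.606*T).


a = 331.3 + 0.606*(-7) = 327.058 m/s
M = v/a = 1258/327.058 = 3.846

3.846


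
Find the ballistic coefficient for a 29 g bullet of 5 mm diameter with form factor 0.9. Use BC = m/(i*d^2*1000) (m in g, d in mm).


BC = m/(i*d^2*1000) = 29/(0.9 * 5^2 * 1000) = 0.001289

0.001289


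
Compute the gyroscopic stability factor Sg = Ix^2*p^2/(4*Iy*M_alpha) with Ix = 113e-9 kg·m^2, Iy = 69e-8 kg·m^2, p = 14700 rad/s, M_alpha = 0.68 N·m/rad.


Sg = Ix^2 * p^2 / (4 * Iy * M_alpha) = (113e-9)^2 * 14700^2 / (4 * 69e-8 * 0.68) = 1.47

1.47


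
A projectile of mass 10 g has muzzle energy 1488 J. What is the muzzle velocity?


v = sqrt(2*E/m) = sqrt(2*1488/0.01) = 545.5 m/s

545.5 m/s


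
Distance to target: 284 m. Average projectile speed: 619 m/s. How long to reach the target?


t = d/v = 284/619 = 0.4588 s

0.4588 s


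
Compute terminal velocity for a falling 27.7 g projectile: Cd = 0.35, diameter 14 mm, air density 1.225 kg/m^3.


A = pi*(d/2)^2 = pi*(14/2000)^2 = 1.53938e-04 m^2
vt = sqrt(2mg/(Cd*rho*A)) = sqrt(2*0.0277*9.81/(0.35 * 1.225 * 1.53938e-04)) = 90.74 m/s

90.74 m/s


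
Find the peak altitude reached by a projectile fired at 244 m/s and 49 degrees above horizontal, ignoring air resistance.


H = (v0*sin(theta))^2 / (2g) = (244*sin(49°))^2 / (2*9.81) = 1728 m

1728 m


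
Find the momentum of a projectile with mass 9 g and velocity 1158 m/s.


p = m*v = 0.009*1158 = 10.42 kg·m/s

10.42 kg·m/s


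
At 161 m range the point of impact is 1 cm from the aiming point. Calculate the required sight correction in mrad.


1 mrad subtends 1 cm per 10 m of range, so adj = error_cm / (dist_m / 10) = 1 / (161/10) = 0.06211 mrad

0.06211 mrad


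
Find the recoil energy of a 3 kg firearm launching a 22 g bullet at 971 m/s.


v_r = m_p*v_p/m_gun = 0.022*971/3 = 7.12067 m/s, E_r = 0.5*m_gun*v_r^2 = 0.5*3*7.12067^2 = 76.06 J

76.06 J


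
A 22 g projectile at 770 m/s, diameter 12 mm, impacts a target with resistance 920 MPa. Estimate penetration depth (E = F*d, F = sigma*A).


A = pi*(d/2)^2 = pi*(12/2)^2 = 113.097 mm^2
E = 0.5*m*v^2 = 0.5*0.022*770^2 = 6521.9 J
depth = E/(sigma*A) = 6521.9 J / (920 MPa * 113.097 mm^2) = 6521.9/(920 * 113.097) m = 0.0626807 m ≈ 62.68 mm

62.68 mm


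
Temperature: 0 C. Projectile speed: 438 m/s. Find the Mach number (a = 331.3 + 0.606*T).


a = 331.3 + 0.606*(0) = 331.3 m/s
M = v/a = 438/331.3 = 1.322

1.322


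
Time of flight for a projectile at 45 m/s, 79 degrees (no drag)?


T = 2*v0*sin(theta)/g = 2*45*sin(79°)/9.81 = 9.006 s

9.006 s


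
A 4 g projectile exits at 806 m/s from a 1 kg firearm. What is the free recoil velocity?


v_recoil = m_p * v_p / m_gun = 0.004 * 806 / 1 = 3.224 m/s

3.224 m/s


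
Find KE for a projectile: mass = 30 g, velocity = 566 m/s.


E = 0.5*m*v^2 = 0.5*0.03*566^2 = 4805 J

4805 J


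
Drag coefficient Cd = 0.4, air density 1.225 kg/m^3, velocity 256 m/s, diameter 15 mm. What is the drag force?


A = pi*(d/2)^2 = pi*(15/2000)^2 = 1.76715e-04 m^2
Fd = 0.5*Cd*rho*A*v^2 = 0.5*0.4*1.225*1.76715e-04*256^2 = 2.837 N

2.837 N


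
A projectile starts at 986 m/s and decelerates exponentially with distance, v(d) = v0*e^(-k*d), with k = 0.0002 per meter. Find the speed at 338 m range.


v = v0*exp(-k*d) = 986*exp(-0.0002*338) = 921.5 m/s

921.5 m/s


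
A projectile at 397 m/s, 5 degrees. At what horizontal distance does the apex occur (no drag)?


R = v0^2*sin(2*theta)/g = 397^2*sin(2*5°)/9.81 = 2789.86 m
apex_dist = R/2 = 2789.86/2 = 1395 m

1395 m


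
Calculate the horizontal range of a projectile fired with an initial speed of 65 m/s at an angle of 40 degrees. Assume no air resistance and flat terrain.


R = v0^2 * sin(2*theta) / g = 65^2 * sin(2*40°) / 9.81 = 424.1 m

424.1 m


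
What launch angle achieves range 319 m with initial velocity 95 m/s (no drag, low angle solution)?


sin(2*theta) = R*g/v0^2 = 319*9.81/95^2 = 0.346747, theta = arcsin(0.346747)/2 = 10.14°

10.14 degrees


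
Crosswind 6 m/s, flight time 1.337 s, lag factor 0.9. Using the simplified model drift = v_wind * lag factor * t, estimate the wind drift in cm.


drift = v_wind * lag * t = 6 * 0.9 * 1.337 = 7.2198 m ≈ 722 cm

722 cm


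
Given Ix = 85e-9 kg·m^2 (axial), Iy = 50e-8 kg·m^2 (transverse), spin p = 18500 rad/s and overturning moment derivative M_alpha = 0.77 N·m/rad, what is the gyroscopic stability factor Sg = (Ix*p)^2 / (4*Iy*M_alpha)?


Sg = Ix^2 * p^2 / (4 * Iy * M_alpha) = (85e-9)^2 * 18500^2 / (4 * 50e-8 * 0.77) = 1.606

1.606


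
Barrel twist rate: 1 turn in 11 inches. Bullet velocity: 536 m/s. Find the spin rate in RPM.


twist_m = 11*0.0254 = 0.2794 m
spin = v/twist = 536/0.2794 = 1918.397 rev/s
RPM = spin*60 = 1918.397*60 ≈ 115104 RPM

115104 RPM
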